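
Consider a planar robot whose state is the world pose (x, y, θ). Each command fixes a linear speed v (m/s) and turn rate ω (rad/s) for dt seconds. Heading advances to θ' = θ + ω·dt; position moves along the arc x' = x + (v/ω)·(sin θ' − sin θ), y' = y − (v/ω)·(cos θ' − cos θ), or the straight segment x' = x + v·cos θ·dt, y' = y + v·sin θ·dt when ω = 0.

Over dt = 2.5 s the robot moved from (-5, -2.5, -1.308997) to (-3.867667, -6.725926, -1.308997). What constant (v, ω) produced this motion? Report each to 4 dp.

v = 1.7500, ω = 0.0000

Δθ = -1.308997 − -1.308997 = 0.000000
ω = Δθ/dt = 0.000000/2.5 = 0.0000
ω = 0 → v = (Δx·cos θ + Δy·sin θ)/dt = 1.7500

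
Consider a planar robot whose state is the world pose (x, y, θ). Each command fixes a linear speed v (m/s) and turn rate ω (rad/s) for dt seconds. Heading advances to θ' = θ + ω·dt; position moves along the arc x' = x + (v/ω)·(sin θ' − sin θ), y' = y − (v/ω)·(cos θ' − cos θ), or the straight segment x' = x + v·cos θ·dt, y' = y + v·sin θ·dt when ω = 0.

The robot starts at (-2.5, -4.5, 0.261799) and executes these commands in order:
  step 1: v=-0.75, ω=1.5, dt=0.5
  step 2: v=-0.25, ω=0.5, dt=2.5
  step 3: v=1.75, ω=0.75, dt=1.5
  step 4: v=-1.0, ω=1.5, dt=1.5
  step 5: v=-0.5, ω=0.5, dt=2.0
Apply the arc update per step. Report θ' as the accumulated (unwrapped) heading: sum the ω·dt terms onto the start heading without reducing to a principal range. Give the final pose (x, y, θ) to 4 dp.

(-5.8293, -3.2064, 6.6368)

step 1: θ'=1.0118 (R=-0.5000) → pose (-2.7945, -4.7178, 1.0118)
step 2: θ'=2.2618 (R=-0.5000) → pose (-2.7559, -5.3016, 2.2618)
step 3: θ'=3.3868 (R=2.3333) → pose (-5.1204, -4.5251, 3.3868)
step 4: θ'=5.6368 (R=-0.6667) → pose (-4.8807, -3.3462, 5.6368)
step 5: θ'=6.6368 (R=-1.0000) → pose (-5.8293, -3.2064, 6.6368)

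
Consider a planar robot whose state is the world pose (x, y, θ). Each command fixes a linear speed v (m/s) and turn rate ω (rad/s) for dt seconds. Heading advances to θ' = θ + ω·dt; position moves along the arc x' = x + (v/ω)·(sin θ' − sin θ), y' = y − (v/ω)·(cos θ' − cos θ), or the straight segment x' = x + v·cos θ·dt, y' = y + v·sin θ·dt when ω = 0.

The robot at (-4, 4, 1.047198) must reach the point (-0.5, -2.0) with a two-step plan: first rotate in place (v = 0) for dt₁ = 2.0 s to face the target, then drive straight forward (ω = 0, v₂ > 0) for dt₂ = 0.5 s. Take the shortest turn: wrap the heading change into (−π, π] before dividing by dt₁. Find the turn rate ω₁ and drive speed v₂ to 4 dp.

ω₁ = -1.0450, v₂ = 13.8924

heading to target = atan2(-2−4, -0.5−-4) = -1.0427
Δθ = wrap(-1.0427 − 1.0472) = -2.0899; ω₁ = Δθ/dt₁ = -1.0450
distance = √((-0.5−-4)² + (-2−4)²) = 6.9462; v₂ = distance/dt₂ = 13.8924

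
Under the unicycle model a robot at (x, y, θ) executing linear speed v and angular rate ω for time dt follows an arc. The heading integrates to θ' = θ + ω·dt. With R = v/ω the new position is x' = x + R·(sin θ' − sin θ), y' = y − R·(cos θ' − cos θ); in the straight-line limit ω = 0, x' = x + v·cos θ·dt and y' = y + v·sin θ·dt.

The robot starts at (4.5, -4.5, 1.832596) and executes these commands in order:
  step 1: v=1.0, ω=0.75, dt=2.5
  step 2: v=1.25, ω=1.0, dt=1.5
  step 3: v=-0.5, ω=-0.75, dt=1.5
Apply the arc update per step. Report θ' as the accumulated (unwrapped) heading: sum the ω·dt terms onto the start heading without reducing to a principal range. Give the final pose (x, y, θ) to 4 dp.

(2.1154, -4.6593, 4.0826)

step 1: θ'=3.7076 (R=1.3333) → pose (2.4971, -3.7197, 3.7076)
step 2: θ'=5.2076 (R=1.2500) → pose (2.0676, -5.3688, 5.2076)
step 3: θ'=4.0826 (R=0.6667) → pose (2.1154, -4.6593, 4.0826)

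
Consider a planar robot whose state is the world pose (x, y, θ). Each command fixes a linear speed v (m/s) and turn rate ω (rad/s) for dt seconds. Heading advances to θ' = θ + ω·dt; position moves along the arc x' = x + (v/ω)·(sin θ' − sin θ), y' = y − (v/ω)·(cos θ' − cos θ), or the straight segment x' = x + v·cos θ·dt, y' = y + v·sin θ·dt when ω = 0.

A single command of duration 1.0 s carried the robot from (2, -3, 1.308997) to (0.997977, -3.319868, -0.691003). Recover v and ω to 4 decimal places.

Δθ = -0.691003 − 1.308997 = -2.000000
ω = Δθ/dt = -2.000000/1.0 = -2.0000
R = Δx/(sin θ' − sin θ) = 0.6250
v = R·ω = 0.6250·-2.0000 = -1.2500

v = -1.2500, ω = -2.0000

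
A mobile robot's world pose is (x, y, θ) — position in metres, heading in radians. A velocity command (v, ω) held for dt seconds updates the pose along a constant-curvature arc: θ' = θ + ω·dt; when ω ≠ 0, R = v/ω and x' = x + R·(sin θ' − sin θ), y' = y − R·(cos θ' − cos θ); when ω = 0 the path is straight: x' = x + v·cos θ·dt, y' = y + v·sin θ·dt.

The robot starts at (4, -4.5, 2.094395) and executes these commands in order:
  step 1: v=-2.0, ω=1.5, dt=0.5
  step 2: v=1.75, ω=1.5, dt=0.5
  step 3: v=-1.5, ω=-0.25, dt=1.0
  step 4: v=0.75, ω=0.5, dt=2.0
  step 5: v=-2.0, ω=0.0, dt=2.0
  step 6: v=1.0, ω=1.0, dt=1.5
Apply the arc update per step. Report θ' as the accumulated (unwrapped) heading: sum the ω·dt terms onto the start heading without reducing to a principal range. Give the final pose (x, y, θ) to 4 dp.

(6.1784, -3.1554, 5.8444)

step 1: θ'=2.8444 (R=-1.3333) → pose (4.7642, -5.1082, 2.8444)
step 2: θ'=3.5944 (R=1.1667) → pose (3.9122, -5.1746, 3.5944)
step 3: θ'=3.3444 (R=6.0000) → pose (5.3286, -4.6930, 3.3444)
step 4: θ'=4.3444 (R=1.5000) → pose (4.2312, -5.6226, 4.3444)
step 5: θ'=4.3444 (straight) → pose (5.6702, -1.8904, 4.3444)
step 6: θ'=5.8444 (R=1.0000) → pose (6.1784, -3.1554, 5.8444)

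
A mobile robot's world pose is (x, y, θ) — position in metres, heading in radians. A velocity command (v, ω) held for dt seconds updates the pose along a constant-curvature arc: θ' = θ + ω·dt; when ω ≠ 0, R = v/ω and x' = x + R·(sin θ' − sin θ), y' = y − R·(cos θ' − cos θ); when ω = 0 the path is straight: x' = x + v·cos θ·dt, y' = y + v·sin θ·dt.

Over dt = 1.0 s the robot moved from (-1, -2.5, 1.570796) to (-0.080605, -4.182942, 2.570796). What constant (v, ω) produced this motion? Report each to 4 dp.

v = -2.0000, ω = 1.0000

Δθ = 2.570796 − 1.570796 = 1.000000
ω = Δθ/dt = 1.000000/1.0 = 1.0000
R = −Δy/(cos θ' − cos θ) = -2.0000
v = R·ω = -2.0000·1.0000 = -2.0000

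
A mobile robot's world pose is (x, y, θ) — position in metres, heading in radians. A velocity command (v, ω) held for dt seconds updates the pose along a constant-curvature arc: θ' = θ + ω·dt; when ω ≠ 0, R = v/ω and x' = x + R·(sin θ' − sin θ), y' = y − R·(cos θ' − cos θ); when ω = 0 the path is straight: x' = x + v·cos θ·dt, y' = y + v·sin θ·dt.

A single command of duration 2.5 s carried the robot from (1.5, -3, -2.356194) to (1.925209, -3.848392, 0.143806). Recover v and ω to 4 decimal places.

Δθ = 0.143806 − -2.356194 = 2.500000
ω = Δθ/dt = 2.500000/2.5 = 1.0000
R = −Δy/(cos θ' − cos θ) = 0.5000
v = R·ω = 0.5000·1.0000 = 0.5000

v = 0.5000, ω = 1.0000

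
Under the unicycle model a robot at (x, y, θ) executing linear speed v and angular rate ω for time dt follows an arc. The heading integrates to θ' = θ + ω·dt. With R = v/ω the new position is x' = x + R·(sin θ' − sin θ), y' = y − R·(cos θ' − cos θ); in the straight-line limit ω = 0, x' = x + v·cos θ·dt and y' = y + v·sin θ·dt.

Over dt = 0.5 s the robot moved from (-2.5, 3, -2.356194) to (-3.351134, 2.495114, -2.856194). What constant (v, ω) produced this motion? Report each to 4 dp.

v = 2.0000, ω = -1.0000

Δθ = -2.856194 − -2.356194 = -0.500000
ω = Δθ/dt = -0.500000/0.5 = -1.0000
R = Δx/(sin θ' − sin θ) = -2.0000
v = R·ω = -2.0000·-1.0000 = 2.0000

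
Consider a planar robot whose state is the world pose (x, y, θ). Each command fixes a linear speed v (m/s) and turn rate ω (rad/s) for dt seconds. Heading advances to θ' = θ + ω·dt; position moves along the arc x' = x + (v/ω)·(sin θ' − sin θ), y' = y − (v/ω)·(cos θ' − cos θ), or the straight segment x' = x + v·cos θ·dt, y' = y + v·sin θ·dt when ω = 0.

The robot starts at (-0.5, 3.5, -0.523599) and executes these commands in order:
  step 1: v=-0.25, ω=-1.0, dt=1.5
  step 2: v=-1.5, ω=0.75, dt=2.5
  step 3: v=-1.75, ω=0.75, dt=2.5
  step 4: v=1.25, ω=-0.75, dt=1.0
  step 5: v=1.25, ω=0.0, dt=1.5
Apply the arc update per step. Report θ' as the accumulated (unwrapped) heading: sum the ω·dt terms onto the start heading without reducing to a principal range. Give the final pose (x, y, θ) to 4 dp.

(-3.4370, 6.7546, 0.9764)

step 1: θ'=-2.0236 (R=0.2500) → pose (-0.5998, 3.8259, -2.0236)
step 2: θ'=-0.1486 (R=-2.0000) → pose (-2.1021, 6.6788, -0.1486)
step 3: θ'=1.7264 (R=-2.3333) → pose (-4.7527, 4.0096, 1.7264)
step 4: θ'=0.9764 (R=-1.6667) → pose (-4.4870, 5.2012, 0.9764)
step 5: θ'=0.9764 (straight) → pose (-3.4370, 6.7546, 0.9764)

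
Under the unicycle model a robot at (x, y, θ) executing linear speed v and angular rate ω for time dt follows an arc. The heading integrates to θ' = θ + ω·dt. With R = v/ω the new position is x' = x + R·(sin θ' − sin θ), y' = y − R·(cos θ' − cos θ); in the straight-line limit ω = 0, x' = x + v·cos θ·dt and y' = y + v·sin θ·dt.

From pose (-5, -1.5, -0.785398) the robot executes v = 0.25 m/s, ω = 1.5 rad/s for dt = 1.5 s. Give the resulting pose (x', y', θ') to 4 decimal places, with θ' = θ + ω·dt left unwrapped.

(-4.7164, -1.3998, 1.4646)

θ' = -0.7854 + 1.5·1.5 = 1.4646
R = v/ω = 0.25/1.5 = 0.1667
x' = -5 + 0.1667·(sin 1.4646 − sin -0.7854) = -4.7164
y' = -1.5 − 0.1667·(cos 1.4646 − cos -0.7854) = -1.3998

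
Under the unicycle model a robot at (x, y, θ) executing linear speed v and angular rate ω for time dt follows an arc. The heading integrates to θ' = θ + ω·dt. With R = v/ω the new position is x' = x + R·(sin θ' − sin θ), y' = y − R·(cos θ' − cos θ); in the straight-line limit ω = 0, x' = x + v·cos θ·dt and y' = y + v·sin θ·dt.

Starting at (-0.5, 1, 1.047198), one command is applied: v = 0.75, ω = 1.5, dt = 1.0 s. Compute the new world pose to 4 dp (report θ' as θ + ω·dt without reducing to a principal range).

θ' = 1.0472 + 1.5·1.0 = 2.5472
R = v/ω = 0.75/1.5 = 0.5000
x' = -0.5 + 0.5000·(sin 2.5472 − sin 1.0472) = -0.6530
y' = 1 − 0.5000·(cos 2.5472 − cos 1.0472) = 1.6642

(-0.6530, 1.6642, 2.5472)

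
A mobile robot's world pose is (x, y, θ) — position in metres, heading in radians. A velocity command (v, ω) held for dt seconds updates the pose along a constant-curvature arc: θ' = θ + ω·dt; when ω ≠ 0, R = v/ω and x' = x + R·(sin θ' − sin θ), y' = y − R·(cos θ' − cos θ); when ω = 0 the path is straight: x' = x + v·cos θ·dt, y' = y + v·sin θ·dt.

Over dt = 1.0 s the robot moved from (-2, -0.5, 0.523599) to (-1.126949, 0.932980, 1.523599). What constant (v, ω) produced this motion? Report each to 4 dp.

v = 1.7500, ω = 1.0000

Δθ = 1.523599 − 0.523599 = 1.000000
ω = Δθ/dt = 1.000000/1.0 = 1.0000
R = −Δy/(cos θ' − cos θ) = 1.7500
v = R·ω = 1.7500·1.0000 = 1.7500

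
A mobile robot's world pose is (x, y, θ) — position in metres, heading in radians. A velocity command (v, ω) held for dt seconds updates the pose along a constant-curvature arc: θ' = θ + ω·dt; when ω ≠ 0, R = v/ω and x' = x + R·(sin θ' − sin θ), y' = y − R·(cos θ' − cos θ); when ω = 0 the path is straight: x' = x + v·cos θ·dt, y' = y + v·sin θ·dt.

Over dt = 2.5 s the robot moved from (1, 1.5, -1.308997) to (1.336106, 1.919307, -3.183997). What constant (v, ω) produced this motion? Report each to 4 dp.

Δθ = -3.183997 − -1.308997 = -1.875000
ω = Δθ/dt = -1.875000/2.5 = -0.7500
R = −Δy/(cos θ' − cos θ) = 0.3333
v = R·ω = 0.3333·-0.7500 = -0.2500

v = -0.2500, ω = -0.7500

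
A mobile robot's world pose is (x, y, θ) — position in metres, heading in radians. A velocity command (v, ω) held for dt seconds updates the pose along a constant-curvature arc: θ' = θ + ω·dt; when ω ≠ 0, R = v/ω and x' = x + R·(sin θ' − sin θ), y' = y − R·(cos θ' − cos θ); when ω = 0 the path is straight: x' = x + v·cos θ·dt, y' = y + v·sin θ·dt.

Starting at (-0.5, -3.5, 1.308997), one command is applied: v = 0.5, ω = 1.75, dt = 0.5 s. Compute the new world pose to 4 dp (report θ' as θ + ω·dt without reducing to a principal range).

θ' = 1.3090 + 1.75·0.5 = 2.1840
R = v/ω = 0.5/1.75 = 0.2857
x' = -0.5 + 0.2857·(sin 2.1840 − sin 1.3090) = -0.5423
y' = -3.5 − 0.2857·(cos 2.1840 − cos 1.3090) = -3.2616

(-0.5423, -3.2616, 2.1840)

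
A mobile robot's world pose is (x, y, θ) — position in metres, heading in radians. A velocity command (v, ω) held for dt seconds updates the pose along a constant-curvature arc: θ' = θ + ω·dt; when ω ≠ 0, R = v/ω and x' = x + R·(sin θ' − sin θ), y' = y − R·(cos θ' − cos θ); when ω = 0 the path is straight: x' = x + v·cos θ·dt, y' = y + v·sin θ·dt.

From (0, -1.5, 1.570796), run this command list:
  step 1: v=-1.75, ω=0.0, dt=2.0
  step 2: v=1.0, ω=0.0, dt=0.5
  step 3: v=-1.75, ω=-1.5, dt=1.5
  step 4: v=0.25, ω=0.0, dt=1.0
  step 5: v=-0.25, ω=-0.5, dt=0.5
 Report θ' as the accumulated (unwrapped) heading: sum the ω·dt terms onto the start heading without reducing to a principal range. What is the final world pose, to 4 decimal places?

step 1: θ'=1.5708 (straight) → pose (0.0000, -5.0000, 1.5708)
step 2: θ'=1.5708 (straight) → pose (0.0000, -4.5000, 1.5708)
step 3: θ'=-0.6792 (R=1.1667) → pose (-1.8995, -5.4078, -0.6792)
step 4: θ'=-0.6792 (straight) → pose (-1.7050, -5.5648, -0.6792)
step 5: θ'=-0.9292 (R=0.5000) → pose (-1.7915, -5.4750, -0.9292)

(-1.7915, -5.4750, -0.9292)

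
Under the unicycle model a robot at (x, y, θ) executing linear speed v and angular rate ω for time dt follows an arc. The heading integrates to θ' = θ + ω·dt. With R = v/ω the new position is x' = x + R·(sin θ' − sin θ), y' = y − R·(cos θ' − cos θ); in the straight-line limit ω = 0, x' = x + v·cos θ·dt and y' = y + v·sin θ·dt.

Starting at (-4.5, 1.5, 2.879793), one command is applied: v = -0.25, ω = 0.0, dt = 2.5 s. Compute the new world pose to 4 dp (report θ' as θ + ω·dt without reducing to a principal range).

(-3.8963, 1.3382, 2.8798)

θ' = 2.8798 + 0.0·2.5 = 2.8798
ω = 0 → straight: x' = -4.5 + -0.25·cos(2.8798)·2.5 = -3.8963
y' = 1.5 + -0.25·sin(2.8798)·2.5 = 1.3382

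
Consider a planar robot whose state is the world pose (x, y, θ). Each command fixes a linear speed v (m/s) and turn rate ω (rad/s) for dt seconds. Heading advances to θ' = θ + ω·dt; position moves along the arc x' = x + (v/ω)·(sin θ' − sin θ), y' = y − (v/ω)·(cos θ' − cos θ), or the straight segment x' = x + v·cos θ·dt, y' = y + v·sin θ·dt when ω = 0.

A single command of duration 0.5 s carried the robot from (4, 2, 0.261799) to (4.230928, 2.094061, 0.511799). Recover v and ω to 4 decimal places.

Δθ = 0.511799 − 0.261799 = 0.250000
ω = Δθ/dt = 0.250000/0.5 = 0.5000
R = Δx/(sin θ' − sin θ) = 1.0000
v = R·ω = 1.0000·0.5000 = 0.5000

v = 0.5000, ω = 0.5000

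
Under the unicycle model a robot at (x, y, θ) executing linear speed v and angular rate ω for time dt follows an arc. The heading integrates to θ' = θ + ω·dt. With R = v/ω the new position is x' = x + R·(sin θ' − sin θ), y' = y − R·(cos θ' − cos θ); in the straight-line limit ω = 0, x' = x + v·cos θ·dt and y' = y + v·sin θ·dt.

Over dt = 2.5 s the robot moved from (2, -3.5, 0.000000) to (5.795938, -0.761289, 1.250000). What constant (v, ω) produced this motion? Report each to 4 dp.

Δθ = 1.250000 − 0.000000 = 1.250000
ω = Δθ/dt = 1.250000/2.5 = 0.5000
R = Δx/(sin θ' − sin θ) = 4.0000
v = R·ω = 4.0000·0.5000 = 2.0000

v = 2.0000, ω = 0.5000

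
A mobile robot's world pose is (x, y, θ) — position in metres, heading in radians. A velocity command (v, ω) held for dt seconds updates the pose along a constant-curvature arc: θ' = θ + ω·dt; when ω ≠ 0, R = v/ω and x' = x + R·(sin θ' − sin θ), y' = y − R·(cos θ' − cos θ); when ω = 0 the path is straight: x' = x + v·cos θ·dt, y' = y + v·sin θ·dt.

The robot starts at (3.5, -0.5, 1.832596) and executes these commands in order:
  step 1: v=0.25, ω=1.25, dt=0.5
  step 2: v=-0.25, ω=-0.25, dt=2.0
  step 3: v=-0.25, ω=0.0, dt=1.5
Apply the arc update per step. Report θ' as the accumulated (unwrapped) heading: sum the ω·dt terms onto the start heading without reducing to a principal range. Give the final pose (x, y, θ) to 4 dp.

step 1: θ'=2.4576 (R=0.2000) → pose (3.4332, -0.3968, 2.4576)
step 2: θ'=1.9576 (R=1.0000) → pose (3.7274, -0.7946, 1.9576)
step 3: θ'=1.9576 (straight) → pose (3.8689, -1.1419, 1.9576)

(3.8689, -1.1419, 1.9576)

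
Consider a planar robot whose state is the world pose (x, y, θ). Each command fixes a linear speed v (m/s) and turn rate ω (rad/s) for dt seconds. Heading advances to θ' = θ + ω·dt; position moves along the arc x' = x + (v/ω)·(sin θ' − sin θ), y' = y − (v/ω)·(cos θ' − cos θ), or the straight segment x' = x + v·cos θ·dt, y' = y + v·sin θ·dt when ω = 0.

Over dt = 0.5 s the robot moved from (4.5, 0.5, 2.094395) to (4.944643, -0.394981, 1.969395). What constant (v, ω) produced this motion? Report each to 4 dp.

v = -2.0000, ω = -0.2500

Δθ = 1.969395 − 2.094395 = -0.125000
ω = Δθ/dt = -0.125000/0.5 = -0.2500
R = −Δy/(cos θ' − cos θ) = 8.0000
v = R·ω = 8.0000·-0.2500 = -2.0000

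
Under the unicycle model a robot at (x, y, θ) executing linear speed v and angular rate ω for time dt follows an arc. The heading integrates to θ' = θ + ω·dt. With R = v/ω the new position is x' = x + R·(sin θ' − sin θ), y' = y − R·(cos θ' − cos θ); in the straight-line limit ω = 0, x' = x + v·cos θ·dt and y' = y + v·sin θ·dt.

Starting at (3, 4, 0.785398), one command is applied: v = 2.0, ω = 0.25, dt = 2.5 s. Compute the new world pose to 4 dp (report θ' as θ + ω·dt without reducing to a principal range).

(5.2405, 8.3792, 1.4104)

θ' = 0.7854 + 0.25·2.5 = 1.4104
R = v/ω = 2.0/0.25 = 8.0000
x' = 3 + 8.0000·(sin 1.4104 − sin 0.7854) = 5.2405
y' = 4 − 8.0000·(cos 1.4104 − cos 0.7854) = 8.3792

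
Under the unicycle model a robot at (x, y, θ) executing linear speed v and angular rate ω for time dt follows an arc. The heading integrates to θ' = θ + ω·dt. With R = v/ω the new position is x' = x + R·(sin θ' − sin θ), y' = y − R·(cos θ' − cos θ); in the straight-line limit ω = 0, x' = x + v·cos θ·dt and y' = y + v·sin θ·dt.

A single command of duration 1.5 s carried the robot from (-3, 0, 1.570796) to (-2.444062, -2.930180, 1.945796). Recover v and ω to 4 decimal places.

v = -2.0000, ω = 0.2500

Δθ = 1.945796 − 1.570796 = 0.375000
ω = Δθ/dt = 0.375000/1.5 = 0.2500
R = −Δy/(cos θ' − cos θ) = -8.0000
v = R·ω = -8.0000·0.2500 = -2.0000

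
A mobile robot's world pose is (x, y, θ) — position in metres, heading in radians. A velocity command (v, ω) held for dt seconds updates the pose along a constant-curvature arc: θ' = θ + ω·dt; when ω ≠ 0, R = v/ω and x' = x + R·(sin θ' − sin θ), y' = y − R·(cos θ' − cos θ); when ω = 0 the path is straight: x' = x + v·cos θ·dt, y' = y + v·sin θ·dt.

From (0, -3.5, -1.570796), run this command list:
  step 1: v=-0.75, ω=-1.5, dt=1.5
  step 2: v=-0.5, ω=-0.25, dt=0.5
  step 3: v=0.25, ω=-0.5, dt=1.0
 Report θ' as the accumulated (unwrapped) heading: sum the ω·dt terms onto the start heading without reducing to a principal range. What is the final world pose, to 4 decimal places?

(0.8761, -3.0646, -4.4458)

step 1: θ'=-3.8208 (R=0.5000) → pose (0.8141, -3.1110, -3.8208)
step 2: θ'=-3.9458 (R=2.0000) → pose (0.9983, -3.2797, -3.9458)
step 3: θ'=-4.4458 (R=-0.5000) → pose (0.8761, -3.0646, -4.4458)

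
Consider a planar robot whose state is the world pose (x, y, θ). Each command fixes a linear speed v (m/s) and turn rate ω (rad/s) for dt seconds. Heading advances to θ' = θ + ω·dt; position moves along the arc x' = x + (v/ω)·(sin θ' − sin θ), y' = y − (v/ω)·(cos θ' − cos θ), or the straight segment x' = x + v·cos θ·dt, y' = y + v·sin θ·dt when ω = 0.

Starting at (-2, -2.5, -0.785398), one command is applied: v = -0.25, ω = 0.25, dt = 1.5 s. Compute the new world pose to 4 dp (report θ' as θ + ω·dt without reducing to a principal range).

(-2.3081, -2.2901, -0.4104)

θ' = -0.7854 + 0.25·1.5 = -0.4104
R = v/ω = -0.25/0.25 = -1.0000
x' = -2 + -1.0000·(sin -0.4104 − sin -0.7854) = -2.3081
y' = -2.5 − -1.0000·(cos -0.4104 − cos -0.7854) = -2.2901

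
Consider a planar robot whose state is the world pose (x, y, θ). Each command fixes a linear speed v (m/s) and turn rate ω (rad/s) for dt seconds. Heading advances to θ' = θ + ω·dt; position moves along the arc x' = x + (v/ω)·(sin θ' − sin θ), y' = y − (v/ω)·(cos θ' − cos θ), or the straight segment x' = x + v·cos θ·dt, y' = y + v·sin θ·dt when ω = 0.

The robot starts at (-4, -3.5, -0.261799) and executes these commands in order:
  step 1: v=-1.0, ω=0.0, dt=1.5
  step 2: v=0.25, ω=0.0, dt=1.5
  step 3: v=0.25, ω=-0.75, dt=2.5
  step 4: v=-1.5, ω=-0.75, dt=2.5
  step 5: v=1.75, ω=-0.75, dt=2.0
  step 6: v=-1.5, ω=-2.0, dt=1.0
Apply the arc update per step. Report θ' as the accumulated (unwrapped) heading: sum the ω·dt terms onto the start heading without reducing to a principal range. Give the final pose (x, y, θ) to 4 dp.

step 1: θ'=-0.2618 (straight) → pose (-5.4489, -3.1118, -0.2618)
step 2: θ'=-0.2618 (straight) → pose (-5.0867, -3.2088, -0.2618)
step 3: θ'=-2.1368 (R=-0.3333) → pose (-4.8916, -3.7096, -2.1368)
step 4: θ'=-4.0118 (R=2.0000) → pose (-1.6746, -3.4927, -4.0118)
step 5: θ'=-5.5118 (R=-2.3333) → pose (-1.5175, -0.3156, -5.5118)
step 6: θ'=-7.5118 (R=0.7500) → pose (-2.7468, -0.0296, -7.5118)

(-2.7468, -0.0296, -7.5118)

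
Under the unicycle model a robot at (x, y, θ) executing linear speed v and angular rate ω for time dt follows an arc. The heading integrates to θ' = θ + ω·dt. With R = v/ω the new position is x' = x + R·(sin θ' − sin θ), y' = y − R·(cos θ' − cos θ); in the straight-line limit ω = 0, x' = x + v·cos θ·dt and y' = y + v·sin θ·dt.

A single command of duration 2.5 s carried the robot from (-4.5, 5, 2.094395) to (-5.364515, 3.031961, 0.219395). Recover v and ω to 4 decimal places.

Δθ = 0.219395 − 2.094395 = -1.875000
ω = Δθ/dt = -1.875000/2.5 = -0.7500
R = −Δy/(cos θ' − cos θ) = 1.3333
v = R·ω = 1.3333·-0.7500 = -1.0000

v = -1.0000, ω = -0.7500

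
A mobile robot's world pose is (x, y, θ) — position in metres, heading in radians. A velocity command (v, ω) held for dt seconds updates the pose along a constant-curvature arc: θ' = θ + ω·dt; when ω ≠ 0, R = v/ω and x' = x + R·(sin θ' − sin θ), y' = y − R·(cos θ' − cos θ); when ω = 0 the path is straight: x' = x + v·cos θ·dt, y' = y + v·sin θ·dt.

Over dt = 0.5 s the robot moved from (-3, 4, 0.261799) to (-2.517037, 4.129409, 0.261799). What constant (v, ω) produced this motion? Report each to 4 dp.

v = 1.0000, ω = 0.0000

Δθ = 0.261799 − 0.261799 = 0.000000
ω = Δθ/dt = 0.000000/0.5 = 0.0000
ω = 0 → v = (Δx·cos θ + Δy·sin θ)/dt = 1.0000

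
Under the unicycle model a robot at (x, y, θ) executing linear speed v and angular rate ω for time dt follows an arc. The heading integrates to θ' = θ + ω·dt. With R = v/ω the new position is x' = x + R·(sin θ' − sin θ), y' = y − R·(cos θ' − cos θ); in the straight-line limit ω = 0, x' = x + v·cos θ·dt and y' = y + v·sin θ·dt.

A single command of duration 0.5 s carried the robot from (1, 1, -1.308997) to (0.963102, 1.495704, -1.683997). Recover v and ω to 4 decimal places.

Δθ = -1.683997 − -1.308997 = -0.375000
ω = Δθ/dt = -0.375000/0.5 = -0.7500
R = −Δy/(cos θ' − cos θ) = 1.3333
v = R·ω = 1.3333·-0.7500 = -1.0000

v = -1.0000, ω = -0.7500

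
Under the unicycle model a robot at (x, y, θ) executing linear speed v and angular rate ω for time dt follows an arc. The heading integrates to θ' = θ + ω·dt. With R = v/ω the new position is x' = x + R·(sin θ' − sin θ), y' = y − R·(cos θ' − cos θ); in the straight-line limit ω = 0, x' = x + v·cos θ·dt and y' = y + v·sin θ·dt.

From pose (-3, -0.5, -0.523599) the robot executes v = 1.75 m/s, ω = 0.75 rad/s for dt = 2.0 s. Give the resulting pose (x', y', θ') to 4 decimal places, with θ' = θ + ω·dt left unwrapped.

(0.0998, 0.2140, 0.9764)

θ' = -0.5236 + 0.75·2.0 = 0.9764
R = v/ω = 1.75/0.75 = 2.3333
x' = -3 + 2.3333·(sin 0.9764 − sin -0.5236) = 0.0998
y' = -0.5 − 2.3333·(cos 0.9764 − cos -0.5236) = 0.2140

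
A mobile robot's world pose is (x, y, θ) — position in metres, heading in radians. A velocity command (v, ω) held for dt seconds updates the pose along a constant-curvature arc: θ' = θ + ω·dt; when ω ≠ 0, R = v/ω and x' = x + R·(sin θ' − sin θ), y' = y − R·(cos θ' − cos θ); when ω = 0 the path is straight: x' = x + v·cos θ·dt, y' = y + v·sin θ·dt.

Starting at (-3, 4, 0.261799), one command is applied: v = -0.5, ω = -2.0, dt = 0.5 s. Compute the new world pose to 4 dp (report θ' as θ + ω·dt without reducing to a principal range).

(-3.2329, 4.0566, -0.7382)

θ' = 0.2618 + -2.0·0.5 = -0.7382
R = v/ω = -0.5/-2.0 = 0.2500
x' = -3 + 0.2500·(sin -0.7382 − sin 0.2618) = -3.2329
y' = 4 − 0.2500·(cos -0.7382 − cos 0.2618) = 4.0566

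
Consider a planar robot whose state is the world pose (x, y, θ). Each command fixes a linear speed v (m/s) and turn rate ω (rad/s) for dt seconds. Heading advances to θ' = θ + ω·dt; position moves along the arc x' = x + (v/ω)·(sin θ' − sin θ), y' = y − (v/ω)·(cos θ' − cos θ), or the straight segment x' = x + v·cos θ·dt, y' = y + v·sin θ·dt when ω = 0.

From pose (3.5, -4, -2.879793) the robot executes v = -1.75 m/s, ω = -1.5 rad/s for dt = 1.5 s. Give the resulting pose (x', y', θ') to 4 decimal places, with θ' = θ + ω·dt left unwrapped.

θ' = -2.8798 + -1.5·1.5 = -5.1298
R = v/ω = -1.75/-1.5 = 1.1667
x' = 3.5 + 1.1667·(sin -5.1298 − sin -2.8798) = 4.8685
y' = -4 − 1.1667·(cos -5.1298 − cos -2.8798) = -5.5999

(4.8685, -5.5999, -5.1298)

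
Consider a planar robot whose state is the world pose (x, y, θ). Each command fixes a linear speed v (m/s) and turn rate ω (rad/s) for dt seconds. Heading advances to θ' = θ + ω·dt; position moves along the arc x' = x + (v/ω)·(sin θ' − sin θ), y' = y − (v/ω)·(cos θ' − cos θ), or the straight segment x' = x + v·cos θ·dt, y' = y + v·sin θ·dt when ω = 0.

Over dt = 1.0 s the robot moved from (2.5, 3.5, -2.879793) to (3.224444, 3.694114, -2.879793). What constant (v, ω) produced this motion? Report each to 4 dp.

v = -0.7500, ω = 0.0000

Δθ = -2.879793 − -2.879793 = 0.000000
ω = Δθ/dt = 0.000000/1.0 = 0.0000
ω = 0 → v = (Δx·cos θ + Δy·sin θ)/dt = -0.7500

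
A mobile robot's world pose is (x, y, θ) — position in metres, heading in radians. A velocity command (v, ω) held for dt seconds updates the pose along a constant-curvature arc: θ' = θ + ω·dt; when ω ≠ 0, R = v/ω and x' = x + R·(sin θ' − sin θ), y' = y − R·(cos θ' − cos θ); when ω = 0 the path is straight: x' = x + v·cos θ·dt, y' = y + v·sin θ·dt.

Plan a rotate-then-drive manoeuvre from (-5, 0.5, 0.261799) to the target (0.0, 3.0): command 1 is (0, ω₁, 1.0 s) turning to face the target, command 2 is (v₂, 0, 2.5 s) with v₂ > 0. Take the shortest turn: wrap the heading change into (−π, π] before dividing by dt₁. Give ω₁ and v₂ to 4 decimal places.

heading to target = atan2(3−0.5, 0−-5) = 0.4636
Δθ = wrap(0.4636 − 0.2618) = 0.2018; ω₁ = Δθ/dt₁ = 0.2018
distance = √((0−-5)² + (3−0.5)²) = 5.5902; v₂ = distance/dt₂ = 2.2361

ω₁ = 0.2018, v₂ = 2.2361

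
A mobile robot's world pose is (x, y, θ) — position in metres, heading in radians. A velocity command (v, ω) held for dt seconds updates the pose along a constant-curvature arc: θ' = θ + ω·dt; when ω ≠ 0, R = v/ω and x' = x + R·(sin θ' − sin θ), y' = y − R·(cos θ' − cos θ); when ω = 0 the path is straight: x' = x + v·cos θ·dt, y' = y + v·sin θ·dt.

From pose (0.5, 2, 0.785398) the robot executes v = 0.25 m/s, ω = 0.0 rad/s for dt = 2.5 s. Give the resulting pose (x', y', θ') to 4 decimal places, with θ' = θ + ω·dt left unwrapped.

(0.9419, 2.4419, 0.7854)

θ' = 0.7854 + 0.0·2.5 = 0.7854
ω = 0 → straight: x' = 0.5 + 0.25·cos(0.7854)·2.5 = 0.9419
y' = 2 + 0.25·sin(0.7854)·2.5 = 2.4419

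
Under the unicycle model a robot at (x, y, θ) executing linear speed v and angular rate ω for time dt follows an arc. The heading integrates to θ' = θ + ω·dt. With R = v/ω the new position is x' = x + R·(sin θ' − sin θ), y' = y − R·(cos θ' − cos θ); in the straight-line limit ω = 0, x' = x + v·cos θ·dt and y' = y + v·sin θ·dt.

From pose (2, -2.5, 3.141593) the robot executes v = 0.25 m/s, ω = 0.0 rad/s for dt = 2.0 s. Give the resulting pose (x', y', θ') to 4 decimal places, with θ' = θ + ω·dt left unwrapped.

θ' = 3.1416 + 0.0·2.0 = 3.1416
ω = 0 → straight: x' = 2 + 0.25·cos(3.1416)·2.0 = 1.5000
y' = -2.5 + 0.25·sin(3.1416)·2.0 = -2.5000

(1.5000, -2.5000, 3.1416)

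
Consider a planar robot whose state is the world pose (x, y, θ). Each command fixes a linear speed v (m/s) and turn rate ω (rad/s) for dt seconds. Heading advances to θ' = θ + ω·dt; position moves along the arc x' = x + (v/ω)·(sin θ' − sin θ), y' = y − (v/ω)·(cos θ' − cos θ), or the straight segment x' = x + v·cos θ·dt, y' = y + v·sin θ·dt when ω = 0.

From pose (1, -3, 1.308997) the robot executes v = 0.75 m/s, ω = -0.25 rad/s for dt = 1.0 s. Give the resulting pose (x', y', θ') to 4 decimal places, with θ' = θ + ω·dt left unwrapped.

θ' = 1.3090 + -0.25·1.0 = 1.0590
R = v/ω = 0.75/-0.25 = -3.0000
x' = 1 + -3.0000·(sin 1.0590 − sin 1.3090) = 1.2822
y' = -3 − -3.0000·(cos 1.0590 − cos 1.3090) = -2.3072

(1.2822, -2.3072, 1.0590)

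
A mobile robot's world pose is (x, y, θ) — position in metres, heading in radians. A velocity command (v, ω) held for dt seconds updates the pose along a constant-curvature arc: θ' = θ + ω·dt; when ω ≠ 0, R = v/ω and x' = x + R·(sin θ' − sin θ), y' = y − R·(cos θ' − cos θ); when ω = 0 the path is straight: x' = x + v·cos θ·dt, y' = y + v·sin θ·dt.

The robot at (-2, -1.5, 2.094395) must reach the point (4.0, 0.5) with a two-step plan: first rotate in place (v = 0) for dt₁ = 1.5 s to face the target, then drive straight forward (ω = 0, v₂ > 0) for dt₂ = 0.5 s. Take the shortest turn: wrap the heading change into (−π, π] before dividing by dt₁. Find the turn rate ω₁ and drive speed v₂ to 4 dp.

heading to target = atan2(0.5−-1.5, 4−-2) = 0.3218
Δθ = wrap(0.3218 − 2.0944) = -1.7726; ω₁ = Δθ/dt₁ = -1.1818
distance = √((4−-2)² + (0.5−-1.5)²) = 6.3246; v₂ = distance/dt₂ = 12.6491

ω₁ = -1.1818, v₂ = 12.6491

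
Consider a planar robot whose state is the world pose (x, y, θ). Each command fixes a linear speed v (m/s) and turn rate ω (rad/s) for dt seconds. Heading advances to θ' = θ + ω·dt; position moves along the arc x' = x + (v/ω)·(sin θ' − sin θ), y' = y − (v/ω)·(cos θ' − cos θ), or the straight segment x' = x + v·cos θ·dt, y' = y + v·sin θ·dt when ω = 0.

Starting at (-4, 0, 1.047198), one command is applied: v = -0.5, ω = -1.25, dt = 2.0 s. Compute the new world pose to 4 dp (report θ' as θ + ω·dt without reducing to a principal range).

(-4.7436, 0.1529, -1.4528)

θ' = 1.0472 + -1.25·2.0 = -1.4528
R = v/ω = -0.5/-1.25 = 0.4000
x' = -4 + 0.4000·(sin -1.4528 − sin 1.0472) = -4.7436
y' = 0 − 0.4000·(cos -1.4528 − cos 1.0472) = 0.1529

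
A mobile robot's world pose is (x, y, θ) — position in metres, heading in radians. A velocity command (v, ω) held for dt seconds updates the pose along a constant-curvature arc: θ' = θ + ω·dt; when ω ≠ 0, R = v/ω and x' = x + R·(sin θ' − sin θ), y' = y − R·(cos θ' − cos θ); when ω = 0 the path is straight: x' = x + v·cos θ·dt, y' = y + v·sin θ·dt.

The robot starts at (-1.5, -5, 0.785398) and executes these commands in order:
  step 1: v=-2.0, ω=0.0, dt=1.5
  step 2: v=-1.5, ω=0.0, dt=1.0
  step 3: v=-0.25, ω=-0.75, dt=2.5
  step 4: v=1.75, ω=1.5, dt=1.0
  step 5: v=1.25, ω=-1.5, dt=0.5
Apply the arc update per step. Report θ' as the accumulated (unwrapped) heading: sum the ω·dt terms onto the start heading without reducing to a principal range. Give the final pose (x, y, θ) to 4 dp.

(-3.1034, -8.6088, -0.3396)

step 1: θ'=0.7854 (straight) → pose (-3.6213, -7.1213, 0.7854)
step 2: θ'=0.7854 (straight) → pose (-4.6820, -8.1820, 0.7854)
step 3: θ'=-1.0896 (R=0.3333) → pose (-5.2132, -8.1006, -1.0896)
step 4: θ'=0.4104 (R=1.1667) → pose (-3.7135, -8.6304, 0.4104)
step 5: θ'=-0.3396 (R=-0.8333) → pose (-3.1034, -8.6088, -0.3396)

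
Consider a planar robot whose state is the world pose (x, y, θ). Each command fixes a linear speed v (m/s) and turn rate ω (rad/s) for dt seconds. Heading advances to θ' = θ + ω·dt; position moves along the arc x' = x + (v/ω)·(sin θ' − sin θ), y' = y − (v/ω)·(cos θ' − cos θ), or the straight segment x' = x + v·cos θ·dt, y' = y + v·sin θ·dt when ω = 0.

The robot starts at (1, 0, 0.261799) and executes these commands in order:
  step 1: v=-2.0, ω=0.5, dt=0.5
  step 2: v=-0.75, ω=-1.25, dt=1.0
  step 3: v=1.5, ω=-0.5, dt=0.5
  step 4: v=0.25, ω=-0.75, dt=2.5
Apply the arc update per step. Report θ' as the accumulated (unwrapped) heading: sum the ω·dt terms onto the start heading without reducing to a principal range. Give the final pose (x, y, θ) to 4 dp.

(-0.3218, -1.3693, -2.8632)

step 1: θ'=0.5118 (R=-4.0000) → pose (0.0763, -0.3762, 0.5118)
step 2: θ'=-0.7382 (R=0.6000) → pose (-0.6213, -0.2969, -0.7382)
step 3: θ'=-0.9882 (R=-3.0000) → pose (-0.1351, -0.8654, -0.9882)
step 4: θ'=-2.8632 (R=-0.3333) → pose (-0.3218, -1.3693, -2.8632)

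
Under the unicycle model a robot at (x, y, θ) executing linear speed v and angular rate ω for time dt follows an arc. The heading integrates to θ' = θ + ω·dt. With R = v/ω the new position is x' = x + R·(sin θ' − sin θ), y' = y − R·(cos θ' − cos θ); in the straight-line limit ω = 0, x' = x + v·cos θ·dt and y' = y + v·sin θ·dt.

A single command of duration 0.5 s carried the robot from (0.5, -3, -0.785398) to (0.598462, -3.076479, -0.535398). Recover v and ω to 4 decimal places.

Δθ = -0.535398 − -0.785398 = 0.250000
ω = Δθ/dt = 0.250000/0.5 = 0.5000
R = Δx/(sin θ' − sin θ) = 0.5000
v = R·ω = 0.5000·0.5000 = 0.2500

v = 0.2500, ω = 0.5000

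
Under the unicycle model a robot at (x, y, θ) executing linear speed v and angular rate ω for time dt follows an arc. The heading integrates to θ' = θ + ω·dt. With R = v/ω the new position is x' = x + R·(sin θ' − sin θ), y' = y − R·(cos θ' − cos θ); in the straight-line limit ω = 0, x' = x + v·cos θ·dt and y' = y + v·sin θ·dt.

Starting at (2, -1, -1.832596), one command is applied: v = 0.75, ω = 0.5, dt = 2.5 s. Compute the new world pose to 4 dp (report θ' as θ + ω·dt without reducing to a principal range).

θ' = -1.8326 + 0.5·2.5 = -0.5826
R = v/ω = 0.75/0.5 = 1.5000
x' = 2 + 1.5000·(sin -0.5826 − sin -1.8326) = 2.6236
y' = -1 − 1.5000·(cos -0.5826 − cos -1.8326) = -2.6408

(2.6236, -2.6408, -0.5826)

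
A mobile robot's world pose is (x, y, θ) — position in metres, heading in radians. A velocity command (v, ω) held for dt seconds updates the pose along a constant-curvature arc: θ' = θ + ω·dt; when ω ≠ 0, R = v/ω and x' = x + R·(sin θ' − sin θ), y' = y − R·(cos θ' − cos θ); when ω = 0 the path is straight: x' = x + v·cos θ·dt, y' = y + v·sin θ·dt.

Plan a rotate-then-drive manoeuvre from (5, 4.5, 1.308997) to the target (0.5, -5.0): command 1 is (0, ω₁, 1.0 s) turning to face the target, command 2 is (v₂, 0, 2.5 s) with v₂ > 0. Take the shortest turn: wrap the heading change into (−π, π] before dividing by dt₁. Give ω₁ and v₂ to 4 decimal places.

heading to target = atan2(-5−4.5, 0.5−5) = -2.0132
Δθ = wrap(-2.0132 − 1.3090) = 2.9610; ω₁ = Δθ/dt₁ = 2.9610
distance = √((0.5−5)² + (-5−4.5)²) = 10.5119; v₂ = distance/dt₂ = 4.2048

ω₁ = 2.9610, v₂ = 4.2048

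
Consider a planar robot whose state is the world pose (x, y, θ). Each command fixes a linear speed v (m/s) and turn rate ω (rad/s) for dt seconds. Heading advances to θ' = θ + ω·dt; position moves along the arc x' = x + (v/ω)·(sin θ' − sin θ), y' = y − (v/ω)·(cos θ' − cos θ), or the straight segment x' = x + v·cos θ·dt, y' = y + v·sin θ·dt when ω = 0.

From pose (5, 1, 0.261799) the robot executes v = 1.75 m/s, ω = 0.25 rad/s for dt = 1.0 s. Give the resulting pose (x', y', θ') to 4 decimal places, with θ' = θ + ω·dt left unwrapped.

θ' = 0.2618 + 0.25·1.0 = 0.5118
R = v/ω = 1.75/0.25 = 7.0000
x' = 5 + 7.0000·(sin 0.5118 − sin 0.2618) = 6.6165
y' = 1 − 7.0000·(cos 0.5118 − cos 0.2618) = 1.6584

(6.6165, 1.6584, 0.5118)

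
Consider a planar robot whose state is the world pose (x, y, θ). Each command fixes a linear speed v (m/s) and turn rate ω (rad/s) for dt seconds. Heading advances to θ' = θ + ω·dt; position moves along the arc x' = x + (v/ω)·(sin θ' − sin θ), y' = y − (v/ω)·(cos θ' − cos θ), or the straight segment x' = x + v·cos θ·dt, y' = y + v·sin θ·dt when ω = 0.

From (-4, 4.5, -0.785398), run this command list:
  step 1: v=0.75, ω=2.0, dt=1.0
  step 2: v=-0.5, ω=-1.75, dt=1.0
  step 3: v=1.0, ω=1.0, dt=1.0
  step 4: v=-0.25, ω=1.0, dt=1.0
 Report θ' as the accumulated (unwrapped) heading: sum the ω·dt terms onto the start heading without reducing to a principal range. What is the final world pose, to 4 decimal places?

step 1: θ'=1.2146 (R=0.3750) → pose (-3.3834, 4.6344, 1.2146)
step 2: θ'=-0.5354 (R=0.2857) → pose (-3.7969, 4.4883, -0.5354)
step 3: θ'=0.4646 (R=1.0000) → pose (-2.8387, 4.4544, 0.4646)
step 4: θ'=1.4646 (R=-0.2500) → pose (-2.9752, 4.2574, 1.4646)

(-2.9752, 4.2574, 1.4646)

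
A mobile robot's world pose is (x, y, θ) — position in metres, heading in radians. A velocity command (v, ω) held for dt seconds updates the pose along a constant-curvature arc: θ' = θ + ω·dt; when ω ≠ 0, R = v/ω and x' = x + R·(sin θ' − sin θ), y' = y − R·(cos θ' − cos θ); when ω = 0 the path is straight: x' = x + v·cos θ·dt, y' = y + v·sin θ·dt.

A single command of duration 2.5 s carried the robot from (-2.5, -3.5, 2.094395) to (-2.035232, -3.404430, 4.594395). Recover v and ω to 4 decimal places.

Δθ = 4.594395 − 2.094395 = 2.500000
ω = Δθ/dt = 2.500000/2.5 = 1.0000
R = Δx/(sin θ' − sin θ) = -0.2500
v = R·ω = -0.2500·1.0000 = -0.2500

v = -0.2500, ω = 1.0000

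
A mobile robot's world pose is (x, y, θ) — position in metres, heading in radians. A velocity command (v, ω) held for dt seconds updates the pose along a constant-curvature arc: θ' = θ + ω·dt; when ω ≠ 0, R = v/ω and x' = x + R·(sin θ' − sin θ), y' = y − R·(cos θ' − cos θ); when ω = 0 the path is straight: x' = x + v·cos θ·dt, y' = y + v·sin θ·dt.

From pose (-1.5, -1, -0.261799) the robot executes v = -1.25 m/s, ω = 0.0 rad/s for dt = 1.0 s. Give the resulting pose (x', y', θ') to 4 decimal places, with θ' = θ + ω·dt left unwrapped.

θ' = -0.2618 + 0.0·1.0 = -0.2618
ω = 0 → straight: x' = -1.5 + -1.25·cos(-0.2618)·1.0 = -2.7074
y' = -1 + -1.25·sin(-0.2618)·1.0 = -0.6765

(-2.7074, -0.6765, -0.2618)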